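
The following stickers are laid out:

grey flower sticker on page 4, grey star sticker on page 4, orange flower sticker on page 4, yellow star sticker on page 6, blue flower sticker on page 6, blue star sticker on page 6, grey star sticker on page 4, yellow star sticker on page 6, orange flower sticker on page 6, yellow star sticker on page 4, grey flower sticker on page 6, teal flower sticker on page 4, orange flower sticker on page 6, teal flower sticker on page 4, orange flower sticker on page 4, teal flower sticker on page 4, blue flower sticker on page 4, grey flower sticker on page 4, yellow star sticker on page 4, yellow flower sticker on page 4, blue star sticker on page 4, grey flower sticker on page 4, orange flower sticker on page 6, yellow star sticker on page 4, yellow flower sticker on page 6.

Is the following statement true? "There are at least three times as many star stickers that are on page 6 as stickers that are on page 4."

False

star stickers on page 6: 3.
stickers on page 4: 16.
The claim requires 3 ≥ 3 × 16 = 48, which does not hold.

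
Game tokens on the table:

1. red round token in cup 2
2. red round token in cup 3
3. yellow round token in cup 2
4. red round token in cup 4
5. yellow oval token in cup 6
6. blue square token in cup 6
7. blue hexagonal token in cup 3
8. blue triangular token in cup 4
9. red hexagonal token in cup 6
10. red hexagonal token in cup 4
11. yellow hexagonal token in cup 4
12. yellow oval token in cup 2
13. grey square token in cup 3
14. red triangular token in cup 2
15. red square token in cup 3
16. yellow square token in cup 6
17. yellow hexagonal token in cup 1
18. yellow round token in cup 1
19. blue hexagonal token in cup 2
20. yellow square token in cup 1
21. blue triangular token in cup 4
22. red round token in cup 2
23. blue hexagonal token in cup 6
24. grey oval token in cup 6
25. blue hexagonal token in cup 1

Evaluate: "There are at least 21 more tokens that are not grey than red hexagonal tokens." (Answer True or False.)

tokens that are not grey: 23.
red hexagonal tokens: 2.
The claim requires 23 − 2 = 21 ≥ 21, which holds.

True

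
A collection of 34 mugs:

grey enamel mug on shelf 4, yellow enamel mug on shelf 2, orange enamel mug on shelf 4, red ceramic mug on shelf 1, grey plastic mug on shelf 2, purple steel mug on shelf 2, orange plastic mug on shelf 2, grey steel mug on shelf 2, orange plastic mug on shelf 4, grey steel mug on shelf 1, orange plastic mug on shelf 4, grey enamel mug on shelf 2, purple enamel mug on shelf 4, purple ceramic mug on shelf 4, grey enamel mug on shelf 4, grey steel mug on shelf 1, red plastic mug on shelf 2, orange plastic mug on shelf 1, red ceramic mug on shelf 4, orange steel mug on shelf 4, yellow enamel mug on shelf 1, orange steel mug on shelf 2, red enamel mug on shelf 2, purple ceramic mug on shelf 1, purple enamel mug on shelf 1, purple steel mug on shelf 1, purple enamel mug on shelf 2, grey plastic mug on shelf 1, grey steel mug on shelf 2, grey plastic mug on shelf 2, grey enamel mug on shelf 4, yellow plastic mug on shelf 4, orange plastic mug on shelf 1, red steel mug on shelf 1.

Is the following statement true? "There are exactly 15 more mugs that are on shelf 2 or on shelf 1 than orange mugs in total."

True

mugs on shelf 2 or on shelf 1: 23.
orange mugs: 8.
The claim requires 23 − 8 (= 15) to equal 15, which holds.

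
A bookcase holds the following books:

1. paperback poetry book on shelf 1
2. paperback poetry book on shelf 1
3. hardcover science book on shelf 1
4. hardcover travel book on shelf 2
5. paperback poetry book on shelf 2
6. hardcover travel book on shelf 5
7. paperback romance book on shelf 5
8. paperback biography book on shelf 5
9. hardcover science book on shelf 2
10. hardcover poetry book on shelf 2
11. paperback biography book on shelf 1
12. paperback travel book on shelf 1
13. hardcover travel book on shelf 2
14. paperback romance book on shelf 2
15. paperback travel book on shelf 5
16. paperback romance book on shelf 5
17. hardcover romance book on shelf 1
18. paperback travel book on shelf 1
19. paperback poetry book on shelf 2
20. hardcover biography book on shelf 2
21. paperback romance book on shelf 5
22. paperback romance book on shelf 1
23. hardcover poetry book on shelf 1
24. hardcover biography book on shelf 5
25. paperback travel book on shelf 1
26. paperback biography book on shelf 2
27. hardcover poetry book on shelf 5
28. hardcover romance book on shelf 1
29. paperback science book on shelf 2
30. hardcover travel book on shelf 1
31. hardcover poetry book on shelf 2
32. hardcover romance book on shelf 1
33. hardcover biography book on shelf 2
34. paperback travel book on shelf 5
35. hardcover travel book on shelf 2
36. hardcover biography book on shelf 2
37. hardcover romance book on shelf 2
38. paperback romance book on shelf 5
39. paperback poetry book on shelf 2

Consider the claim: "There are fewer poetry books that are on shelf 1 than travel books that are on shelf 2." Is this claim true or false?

|poetry books on shelf 1| = 3.
|travel books on shelf 2| = 3.
The claim requires 3 < 3, which does not hold.

False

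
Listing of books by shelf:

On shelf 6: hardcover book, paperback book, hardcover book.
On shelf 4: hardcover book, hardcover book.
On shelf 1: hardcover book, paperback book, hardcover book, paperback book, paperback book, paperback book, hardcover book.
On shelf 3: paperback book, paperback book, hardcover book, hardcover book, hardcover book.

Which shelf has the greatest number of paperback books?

shelf 1

Counts by shelf (restricted to paperback books): shelf 1→4, shelf 3→2, shelf 6→1, shelf 4→0.
The maximum is 4, held uniquely by shelf 1.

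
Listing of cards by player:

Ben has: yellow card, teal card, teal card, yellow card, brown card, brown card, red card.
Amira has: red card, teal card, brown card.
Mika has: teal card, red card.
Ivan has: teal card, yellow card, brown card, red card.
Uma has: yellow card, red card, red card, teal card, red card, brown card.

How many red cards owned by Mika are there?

1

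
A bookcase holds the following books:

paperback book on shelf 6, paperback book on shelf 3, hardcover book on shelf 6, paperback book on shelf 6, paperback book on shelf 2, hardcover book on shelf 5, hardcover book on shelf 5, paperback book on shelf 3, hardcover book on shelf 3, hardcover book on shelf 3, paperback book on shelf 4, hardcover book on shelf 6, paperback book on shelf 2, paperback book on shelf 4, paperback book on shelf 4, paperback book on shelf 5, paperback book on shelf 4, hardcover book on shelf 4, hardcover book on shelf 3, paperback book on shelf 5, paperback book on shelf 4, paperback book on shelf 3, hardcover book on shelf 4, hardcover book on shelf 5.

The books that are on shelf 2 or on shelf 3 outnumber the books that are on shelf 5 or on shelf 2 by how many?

books on shelf 2 or on shelf 3: 8.
books on shelf 5 or on shelf 2: 7.
8 − 7 = 1.

1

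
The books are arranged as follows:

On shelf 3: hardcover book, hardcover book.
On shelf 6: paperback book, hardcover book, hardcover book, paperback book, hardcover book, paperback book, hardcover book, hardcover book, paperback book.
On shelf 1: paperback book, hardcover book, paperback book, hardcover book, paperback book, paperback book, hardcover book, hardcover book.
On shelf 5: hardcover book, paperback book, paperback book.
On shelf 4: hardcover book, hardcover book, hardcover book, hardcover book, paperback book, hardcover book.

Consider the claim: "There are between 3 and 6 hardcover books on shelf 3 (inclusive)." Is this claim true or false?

False

hardcover books on shelf 3: 2.
The claim requires 3 ≤ 2 ≤ 6, which does not hold.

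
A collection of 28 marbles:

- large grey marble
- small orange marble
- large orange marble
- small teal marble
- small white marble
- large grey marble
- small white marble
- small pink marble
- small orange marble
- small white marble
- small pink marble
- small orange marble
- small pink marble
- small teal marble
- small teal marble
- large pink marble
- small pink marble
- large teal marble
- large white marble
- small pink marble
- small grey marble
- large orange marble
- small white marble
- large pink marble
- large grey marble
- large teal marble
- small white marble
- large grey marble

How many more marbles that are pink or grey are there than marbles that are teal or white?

1

marbles that are pink or grey: 12.
marbles that are teal or white: 11.
12 − 11 = 1.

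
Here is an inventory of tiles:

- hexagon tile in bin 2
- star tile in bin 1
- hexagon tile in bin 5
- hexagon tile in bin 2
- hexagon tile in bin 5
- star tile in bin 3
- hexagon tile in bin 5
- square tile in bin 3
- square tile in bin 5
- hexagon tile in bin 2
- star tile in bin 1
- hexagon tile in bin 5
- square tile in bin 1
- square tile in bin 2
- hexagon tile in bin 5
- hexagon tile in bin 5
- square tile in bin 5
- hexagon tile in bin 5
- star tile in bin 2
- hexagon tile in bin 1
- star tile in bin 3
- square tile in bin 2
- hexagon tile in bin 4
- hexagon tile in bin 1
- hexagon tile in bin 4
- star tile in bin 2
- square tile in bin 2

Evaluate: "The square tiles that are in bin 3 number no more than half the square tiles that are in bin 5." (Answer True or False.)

True

square tiles in bin 3: 1.
square tiles in bin 5: 2.
The claim requires 2 × 1 = 2 ≤ 2, which holds.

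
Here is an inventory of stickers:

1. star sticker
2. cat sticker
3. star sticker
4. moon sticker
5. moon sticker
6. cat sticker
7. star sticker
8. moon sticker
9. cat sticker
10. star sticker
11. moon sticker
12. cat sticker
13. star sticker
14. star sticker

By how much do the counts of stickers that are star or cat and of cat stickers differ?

stickers that are star or cat: 10. cat stickers: 4.
|10 − 4| = 10 − 4 = 6.

6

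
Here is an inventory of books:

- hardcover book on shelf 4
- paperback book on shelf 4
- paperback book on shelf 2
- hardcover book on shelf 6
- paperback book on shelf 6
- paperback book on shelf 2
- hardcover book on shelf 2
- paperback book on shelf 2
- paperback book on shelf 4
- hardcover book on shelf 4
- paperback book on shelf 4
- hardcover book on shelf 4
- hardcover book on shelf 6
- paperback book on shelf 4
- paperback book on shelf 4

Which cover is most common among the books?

Counts by cover: paperback 9, hardcover 6.
The maximum is 9, held uniquely by paperback.

paperback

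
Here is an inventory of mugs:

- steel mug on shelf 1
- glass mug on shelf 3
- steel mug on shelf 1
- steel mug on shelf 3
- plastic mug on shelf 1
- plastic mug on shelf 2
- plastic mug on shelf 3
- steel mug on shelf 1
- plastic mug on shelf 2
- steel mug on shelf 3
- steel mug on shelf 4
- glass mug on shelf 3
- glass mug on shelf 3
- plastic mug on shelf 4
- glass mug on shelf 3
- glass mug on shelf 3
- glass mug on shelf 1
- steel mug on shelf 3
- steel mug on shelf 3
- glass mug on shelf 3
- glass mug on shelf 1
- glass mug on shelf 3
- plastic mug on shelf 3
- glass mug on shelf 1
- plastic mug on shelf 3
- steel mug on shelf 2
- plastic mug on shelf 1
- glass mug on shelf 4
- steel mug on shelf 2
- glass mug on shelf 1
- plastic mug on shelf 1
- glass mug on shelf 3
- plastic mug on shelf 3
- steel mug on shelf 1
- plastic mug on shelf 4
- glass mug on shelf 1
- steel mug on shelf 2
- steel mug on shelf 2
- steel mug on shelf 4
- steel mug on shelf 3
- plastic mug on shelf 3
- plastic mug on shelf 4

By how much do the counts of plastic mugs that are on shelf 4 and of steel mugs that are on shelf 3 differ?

2

plastic mugs on shelf 4: 3. steel mugs on shelf 3: 5.
|3 − 5| = 5 − 3 = 2.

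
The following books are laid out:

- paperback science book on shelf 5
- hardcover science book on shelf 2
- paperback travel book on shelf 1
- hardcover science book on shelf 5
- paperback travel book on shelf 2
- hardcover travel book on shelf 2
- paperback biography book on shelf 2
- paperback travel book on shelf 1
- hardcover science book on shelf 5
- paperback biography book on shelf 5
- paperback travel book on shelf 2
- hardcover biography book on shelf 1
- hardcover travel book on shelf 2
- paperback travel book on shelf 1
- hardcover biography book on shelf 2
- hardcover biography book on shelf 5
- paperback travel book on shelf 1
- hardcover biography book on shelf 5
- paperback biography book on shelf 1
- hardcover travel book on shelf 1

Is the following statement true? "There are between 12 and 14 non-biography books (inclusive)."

non-biography books: 13.
The claim requires 12 ≤ 13 ≤ 14, which holds.

True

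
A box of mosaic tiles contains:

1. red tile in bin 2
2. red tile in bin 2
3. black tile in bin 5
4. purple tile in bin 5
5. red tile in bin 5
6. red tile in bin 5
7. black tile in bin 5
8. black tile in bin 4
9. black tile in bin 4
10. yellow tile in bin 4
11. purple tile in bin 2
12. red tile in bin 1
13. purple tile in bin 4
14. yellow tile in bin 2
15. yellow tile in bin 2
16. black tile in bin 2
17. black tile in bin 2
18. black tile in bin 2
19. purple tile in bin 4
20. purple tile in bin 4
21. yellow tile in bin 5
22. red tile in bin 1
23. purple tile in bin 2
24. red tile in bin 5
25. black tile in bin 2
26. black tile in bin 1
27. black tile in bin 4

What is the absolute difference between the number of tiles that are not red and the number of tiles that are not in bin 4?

tiles that are not red: 20. tiles that are not in bin 4: 20.
|20 − 20| = 20 − 20 = 0.

0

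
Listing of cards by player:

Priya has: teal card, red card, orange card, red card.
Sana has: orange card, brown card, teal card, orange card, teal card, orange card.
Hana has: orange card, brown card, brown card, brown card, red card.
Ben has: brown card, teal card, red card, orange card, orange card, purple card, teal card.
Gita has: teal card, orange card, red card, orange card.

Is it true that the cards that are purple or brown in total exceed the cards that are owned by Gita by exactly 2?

There are 6 cards that are purple or brown.
Count of cards owned by Gita: 4.
The claim requires 6 − 4 (= 2) to equal 2, which holds.

True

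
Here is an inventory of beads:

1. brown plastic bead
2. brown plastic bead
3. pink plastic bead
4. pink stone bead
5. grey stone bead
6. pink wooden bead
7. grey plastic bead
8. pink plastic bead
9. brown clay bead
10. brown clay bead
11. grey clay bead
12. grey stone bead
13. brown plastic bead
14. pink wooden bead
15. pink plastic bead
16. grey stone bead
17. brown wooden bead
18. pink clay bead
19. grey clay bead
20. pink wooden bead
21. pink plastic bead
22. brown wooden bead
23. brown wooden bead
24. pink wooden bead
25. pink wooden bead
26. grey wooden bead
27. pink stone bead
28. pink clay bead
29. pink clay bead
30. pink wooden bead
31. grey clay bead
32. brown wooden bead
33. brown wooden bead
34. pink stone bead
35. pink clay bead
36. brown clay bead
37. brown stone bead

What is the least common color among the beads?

Counts by color: pink 17, brown 12, grey 8.
The minimum is 8, held uniquely by grey.

grey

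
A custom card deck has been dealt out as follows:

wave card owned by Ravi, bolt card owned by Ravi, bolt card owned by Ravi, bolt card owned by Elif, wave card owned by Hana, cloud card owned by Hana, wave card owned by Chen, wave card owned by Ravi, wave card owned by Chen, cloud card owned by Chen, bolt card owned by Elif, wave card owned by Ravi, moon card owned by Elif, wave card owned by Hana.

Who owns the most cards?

Counts by player: Ravi→5, Chen→3, Elif→3, Hana→3.
The maximum is 5, held uniquely by Ravi.

Ravi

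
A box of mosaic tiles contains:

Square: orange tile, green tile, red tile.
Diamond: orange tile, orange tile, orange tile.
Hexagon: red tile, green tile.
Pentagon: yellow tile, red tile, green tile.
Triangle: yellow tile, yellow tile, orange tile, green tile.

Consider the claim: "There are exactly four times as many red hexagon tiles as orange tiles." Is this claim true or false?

There is 1 red hexagon tile.
There are 5 orange tiles.
The claim requires 1 = 4 × 5 = 20, which does not hold.

False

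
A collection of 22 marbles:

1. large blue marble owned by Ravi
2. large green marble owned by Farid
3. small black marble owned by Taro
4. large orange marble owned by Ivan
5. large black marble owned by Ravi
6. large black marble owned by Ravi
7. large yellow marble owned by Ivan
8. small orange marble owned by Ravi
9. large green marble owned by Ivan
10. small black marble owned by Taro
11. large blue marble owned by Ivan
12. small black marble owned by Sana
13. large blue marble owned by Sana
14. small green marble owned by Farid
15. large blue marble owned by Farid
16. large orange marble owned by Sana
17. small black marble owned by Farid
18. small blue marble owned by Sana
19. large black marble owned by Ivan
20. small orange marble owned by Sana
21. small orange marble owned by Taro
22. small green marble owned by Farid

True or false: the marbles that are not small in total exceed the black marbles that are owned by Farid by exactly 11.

True

|marbles that are not small| = 12.
|black marbles owned by Farid| = 1.
The claim requires 12 − 1 (= 11) to equal 11, which holds.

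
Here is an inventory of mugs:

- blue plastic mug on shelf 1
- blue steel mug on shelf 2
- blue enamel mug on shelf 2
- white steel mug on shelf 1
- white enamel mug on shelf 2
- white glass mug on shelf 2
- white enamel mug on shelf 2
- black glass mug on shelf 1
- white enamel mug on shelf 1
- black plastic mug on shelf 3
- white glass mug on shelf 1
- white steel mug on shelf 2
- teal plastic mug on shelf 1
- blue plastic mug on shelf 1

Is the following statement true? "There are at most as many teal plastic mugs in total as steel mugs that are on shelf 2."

True

teal plastic mugs: 1.
steel mugs on shelf 2: 2.
The claim requires 1 ≤ 2, which holds.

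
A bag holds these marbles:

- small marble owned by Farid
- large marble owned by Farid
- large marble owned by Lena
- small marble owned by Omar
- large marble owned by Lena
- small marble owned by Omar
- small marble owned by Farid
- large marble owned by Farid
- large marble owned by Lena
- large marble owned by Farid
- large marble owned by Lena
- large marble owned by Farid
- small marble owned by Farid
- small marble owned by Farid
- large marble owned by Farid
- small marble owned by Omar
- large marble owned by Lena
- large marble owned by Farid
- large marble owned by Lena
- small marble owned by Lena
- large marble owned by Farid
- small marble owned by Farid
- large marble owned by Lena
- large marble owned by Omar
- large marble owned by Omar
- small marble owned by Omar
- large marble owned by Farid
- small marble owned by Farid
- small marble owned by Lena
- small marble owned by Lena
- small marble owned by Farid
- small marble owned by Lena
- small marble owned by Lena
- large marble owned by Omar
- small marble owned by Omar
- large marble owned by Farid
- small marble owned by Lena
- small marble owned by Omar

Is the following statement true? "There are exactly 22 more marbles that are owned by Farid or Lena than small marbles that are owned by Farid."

Count of marbles owned by Farid or Lena: 29.
Count of small marbles owned by Farid: 7.
The claim requires 29 − 7 (= 22) to equal 22, which holds.

True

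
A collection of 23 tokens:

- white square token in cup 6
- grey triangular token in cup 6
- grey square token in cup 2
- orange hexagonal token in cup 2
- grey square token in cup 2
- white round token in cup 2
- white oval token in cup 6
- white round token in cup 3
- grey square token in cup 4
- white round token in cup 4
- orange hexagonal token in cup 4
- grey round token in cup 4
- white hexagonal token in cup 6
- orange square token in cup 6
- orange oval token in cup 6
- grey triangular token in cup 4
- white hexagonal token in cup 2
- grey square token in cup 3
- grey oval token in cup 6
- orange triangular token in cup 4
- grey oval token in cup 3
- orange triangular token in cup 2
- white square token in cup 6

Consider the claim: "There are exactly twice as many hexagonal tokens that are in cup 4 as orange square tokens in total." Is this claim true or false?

There is 1 hexagonal token in cup 4.
There is 1 orange square token.
The claim requires 1 = 2 × 1 = 2, which does not hold.

False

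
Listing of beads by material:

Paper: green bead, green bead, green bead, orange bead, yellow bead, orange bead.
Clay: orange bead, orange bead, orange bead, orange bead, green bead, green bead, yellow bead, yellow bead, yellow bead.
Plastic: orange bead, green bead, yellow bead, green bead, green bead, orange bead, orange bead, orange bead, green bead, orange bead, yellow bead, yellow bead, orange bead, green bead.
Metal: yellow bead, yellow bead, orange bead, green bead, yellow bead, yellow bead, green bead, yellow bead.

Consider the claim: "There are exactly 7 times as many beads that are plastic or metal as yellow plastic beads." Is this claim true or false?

False

|beads that are plastic or metal| = 22.
|yellow plastic beads| = 3.
The claim requires 22 = 7 × 3 = 21, which does not hold.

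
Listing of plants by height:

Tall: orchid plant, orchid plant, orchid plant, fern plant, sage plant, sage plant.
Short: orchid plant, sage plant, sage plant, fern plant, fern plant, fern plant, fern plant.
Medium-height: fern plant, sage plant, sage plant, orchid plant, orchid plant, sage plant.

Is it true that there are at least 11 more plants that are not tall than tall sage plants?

plants that are not tall: 13.
tall sage plants: 2.
The claim requires 13 − 2 = 11 ≥ 11, which holds.

True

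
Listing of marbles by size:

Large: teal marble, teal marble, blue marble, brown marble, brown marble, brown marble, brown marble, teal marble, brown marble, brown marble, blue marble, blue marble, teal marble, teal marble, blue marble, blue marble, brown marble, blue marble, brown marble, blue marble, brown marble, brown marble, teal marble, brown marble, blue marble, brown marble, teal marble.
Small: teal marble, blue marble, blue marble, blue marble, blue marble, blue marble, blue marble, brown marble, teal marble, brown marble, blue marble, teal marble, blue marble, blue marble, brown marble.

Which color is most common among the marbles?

blue

Counts by color: blue 17, brown 15, teal 10.
The maximum is 17, held uniquely by blue.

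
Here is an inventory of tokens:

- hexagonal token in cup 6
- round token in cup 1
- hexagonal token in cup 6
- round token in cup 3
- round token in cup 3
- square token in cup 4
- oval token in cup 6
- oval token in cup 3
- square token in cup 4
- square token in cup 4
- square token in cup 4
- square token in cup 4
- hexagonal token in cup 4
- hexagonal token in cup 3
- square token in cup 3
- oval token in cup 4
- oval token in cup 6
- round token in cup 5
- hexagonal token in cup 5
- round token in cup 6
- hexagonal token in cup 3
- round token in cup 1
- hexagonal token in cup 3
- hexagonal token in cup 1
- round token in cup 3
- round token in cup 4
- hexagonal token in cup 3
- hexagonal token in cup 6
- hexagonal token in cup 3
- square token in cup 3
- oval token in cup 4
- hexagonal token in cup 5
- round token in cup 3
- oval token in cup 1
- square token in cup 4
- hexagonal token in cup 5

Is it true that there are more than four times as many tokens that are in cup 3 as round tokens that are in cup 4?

|tokens in cup 3| = 12.
|round tokens in cup 4| = 1.
The claim requires 12 > 4 × 1 = 4, which holds.

True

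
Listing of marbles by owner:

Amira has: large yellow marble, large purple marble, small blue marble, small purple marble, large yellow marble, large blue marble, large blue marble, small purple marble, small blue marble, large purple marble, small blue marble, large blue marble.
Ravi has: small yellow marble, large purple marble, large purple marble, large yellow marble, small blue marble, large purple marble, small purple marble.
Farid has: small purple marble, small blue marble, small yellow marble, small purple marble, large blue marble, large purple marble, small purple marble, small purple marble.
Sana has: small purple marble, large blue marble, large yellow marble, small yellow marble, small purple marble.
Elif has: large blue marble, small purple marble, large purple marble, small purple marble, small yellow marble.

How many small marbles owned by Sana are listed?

3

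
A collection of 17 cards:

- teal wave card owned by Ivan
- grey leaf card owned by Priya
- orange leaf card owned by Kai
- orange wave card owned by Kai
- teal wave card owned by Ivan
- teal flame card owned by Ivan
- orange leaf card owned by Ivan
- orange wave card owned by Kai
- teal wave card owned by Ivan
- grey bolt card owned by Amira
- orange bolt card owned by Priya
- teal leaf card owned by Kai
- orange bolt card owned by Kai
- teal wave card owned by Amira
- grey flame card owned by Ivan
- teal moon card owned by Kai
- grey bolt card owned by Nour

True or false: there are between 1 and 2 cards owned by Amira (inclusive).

|cards owned by Amira| = 2.
The claim requires 1 ≤ 2 ≤ 2, which holds.

True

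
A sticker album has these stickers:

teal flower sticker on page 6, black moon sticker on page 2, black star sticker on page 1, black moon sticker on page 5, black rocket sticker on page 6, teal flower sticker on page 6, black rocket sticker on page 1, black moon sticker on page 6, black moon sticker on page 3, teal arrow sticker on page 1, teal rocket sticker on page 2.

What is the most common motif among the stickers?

moon

Counts by motif: moon 4, rocket 3, flower 2, star 1, arrow 1.
The maximum is 4, held uniquely by moon.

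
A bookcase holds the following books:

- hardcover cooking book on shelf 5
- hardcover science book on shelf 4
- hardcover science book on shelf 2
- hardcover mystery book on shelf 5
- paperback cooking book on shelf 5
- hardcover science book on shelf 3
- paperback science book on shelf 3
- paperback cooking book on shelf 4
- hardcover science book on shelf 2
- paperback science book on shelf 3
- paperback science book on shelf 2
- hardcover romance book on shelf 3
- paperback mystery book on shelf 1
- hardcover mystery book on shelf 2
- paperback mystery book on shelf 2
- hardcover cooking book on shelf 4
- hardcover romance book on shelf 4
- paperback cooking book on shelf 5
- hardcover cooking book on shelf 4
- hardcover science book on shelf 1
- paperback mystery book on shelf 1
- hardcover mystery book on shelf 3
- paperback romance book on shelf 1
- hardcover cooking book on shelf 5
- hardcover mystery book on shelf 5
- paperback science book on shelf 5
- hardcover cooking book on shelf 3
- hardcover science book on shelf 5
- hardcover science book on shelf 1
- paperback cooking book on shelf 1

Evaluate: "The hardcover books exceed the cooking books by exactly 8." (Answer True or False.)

False

|hardcover books| = 18.
|cooking books| = 9.
The claim requires 18 − 9 (= 9) to equal 8, which does not hold.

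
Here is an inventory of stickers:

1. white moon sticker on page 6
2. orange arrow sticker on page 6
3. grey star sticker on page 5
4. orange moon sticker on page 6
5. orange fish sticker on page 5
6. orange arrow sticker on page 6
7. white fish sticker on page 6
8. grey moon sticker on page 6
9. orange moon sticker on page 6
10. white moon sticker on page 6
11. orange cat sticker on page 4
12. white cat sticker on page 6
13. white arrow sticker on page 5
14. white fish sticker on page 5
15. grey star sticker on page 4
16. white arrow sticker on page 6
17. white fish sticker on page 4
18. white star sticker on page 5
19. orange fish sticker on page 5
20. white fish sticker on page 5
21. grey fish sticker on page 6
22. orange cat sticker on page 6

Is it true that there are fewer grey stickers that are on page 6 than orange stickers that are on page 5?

grey stickers on page 6: 2.
orange stickers on page 5: 2.
The claim requires 2 < 2, which does not hold.

False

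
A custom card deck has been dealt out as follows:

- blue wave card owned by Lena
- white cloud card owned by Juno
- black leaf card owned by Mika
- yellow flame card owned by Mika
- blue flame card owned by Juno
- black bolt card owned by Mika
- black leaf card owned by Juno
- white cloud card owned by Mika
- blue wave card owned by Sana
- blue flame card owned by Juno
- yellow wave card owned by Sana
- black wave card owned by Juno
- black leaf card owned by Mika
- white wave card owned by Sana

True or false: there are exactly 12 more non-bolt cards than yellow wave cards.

True

There are 13 non-bolt cards.
There is 1 yellow wave card.
The claim requires 13 − 1 (= 12) to equal 12, which holds.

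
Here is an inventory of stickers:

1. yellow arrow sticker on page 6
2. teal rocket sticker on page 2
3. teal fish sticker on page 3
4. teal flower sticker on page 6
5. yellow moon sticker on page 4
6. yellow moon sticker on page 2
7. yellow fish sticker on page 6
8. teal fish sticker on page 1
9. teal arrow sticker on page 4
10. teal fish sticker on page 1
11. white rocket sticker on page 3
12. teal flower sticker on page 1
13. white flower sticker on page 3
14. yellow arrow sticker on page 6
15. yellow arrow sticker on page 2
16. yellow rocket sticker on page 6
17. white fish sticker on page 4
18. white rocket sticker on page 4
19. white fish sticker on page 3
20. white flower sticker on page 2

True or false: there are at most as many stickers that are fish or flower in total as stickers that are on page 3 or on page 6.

stickers that are fish or flower: 10.
stickers on page 3 or on page 6: 9.
The claim requires 10 ≤ 9, which does not hold.

False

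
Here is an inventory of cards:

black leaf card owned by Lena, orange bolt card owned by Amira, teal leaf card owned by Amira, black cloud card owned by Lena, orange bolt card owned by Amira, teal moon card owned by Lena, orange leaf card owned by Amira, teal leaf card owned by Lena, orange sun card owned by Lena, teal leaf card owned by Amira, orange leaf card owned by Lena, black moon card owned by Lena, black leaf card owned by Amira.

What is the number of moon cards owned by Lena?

2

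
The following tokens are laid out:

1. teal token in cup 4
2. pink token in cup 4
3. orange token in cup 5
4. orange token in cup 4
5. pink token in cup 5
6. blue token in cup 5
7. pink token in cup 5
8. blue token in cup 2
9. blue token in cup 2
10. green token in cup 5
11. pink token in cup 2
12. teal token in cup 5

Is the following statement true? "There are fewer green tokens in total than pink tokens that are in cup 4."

False

There is 1 green token.
There is 1 pink token in cup 4.
The claim requires 1 < 1, which does not hold.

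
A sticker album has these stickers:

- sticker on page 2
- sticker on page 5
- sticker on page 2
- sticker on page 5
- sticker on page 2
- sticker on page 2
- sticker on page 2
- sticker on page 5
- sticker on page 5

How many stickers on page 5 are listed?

4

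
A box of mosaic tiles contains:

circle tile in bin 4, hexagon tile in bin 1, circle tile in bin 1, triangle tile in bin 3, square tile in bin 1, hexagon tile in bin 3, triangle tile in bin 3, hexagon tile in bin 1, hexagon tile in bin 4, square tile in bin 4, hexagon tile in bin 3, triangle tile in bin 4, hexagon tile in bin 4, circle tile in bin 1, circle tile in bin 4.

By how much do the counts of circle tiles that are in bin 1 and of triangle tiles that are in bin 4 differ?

circle tiles in bin 1: 2. triangle tiles in bin 4: 1.
|2 − 1| = 2 − 1 = 1.

1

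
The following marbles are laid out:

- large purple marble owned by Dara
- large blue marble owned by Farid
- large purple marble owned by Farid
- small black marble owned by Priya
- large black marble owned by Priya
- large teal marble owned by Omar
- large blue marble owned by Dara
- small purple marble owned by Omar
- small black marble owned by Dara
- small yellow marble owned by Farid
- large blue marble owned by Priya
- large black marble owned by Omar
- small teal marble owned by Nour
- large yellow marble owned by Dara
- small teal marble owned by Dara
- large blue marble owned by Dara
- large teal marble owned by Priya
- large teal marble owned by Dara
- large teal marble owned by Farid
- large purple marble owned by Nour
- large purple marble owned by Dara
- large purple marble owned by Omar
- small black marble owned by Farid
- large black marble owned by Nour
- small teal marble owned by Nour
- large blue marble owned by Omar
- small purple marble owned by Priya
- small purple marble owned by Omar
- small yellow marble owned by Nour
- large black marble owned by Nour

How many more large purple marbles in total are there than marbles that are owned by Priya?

0

large purple marbles: 5.
marbles owned by Priya: 5.
5 − 5 = 0.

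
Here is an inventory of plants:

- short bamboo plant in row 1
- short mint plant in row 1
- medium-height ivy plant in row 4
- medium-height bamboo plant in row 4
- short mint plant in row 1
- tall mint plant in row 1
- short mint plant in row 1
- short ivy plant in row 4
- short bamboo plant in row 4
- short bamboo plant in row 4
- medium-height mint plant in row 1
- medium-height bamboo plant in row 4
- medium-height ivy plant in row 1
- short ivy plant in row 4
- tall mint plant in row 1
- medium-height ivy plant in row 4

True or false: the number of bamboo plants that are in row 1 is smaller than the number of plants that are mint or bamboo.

True

bamboo plants in row 1: 1.
plants that are mint or bamboo: 11.
The claim requires 1 < 11, which holds.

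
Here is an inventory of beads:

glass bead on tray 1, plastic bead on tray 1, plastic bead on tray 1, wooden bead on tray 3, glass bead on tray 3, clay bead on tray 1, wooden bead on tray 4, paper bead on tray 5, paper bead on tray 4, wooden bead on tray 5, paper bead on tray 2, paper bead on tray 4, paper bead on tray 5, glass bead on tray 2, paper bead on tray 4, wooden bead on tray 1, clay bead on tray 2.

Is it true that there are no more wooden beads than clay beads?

False

|wooden beads| = 4.
|clay beads| = 2.
The claim requires 4 ≤ 2, which does not hold.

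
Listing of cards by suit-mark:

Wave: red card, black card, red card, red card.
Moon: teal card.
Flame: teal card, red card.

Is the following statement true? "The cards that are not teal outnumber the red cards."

cards that are not teal: 5.
red cards: 4.
The claim requires 5 > 4, which holds.

True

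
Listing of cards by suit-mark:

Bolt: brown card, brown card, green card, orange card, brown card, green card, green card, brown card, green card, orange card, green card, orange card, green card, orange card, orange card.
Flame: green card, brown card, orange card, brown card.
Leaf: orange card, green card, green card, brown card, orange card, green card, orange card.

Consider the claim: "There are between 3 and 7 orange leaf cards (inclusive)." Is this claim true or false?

orange leaf cards: 3.
The claim requires 3 ≤ 3 ≤ 7, which holds.

True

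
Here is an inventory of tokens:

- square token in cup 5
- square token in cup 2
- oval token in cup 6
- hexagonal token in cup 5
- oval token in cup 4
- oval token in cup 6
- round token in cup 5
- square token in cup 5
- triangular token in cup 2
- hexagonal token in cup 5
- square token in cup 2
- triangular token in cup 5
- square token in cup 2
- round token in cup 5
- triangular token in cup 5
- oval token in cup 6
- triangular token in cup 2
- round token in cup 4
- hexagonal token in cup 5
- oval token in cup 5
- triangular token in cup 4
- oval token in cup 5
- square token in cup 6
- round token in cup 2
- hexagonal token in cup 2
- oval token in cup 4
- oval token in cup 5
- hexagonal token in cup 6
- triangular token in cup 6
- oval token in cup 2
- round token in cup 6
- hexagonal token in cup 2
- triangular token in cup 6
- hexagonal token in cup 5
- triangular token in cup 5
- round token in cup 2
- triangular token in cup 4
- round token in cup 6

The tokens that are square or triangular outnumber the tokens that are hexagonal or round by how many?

tokens that are square or triangular: 15.
tokens that are hexagonal or round: 14.
15 − 14 = 1.

1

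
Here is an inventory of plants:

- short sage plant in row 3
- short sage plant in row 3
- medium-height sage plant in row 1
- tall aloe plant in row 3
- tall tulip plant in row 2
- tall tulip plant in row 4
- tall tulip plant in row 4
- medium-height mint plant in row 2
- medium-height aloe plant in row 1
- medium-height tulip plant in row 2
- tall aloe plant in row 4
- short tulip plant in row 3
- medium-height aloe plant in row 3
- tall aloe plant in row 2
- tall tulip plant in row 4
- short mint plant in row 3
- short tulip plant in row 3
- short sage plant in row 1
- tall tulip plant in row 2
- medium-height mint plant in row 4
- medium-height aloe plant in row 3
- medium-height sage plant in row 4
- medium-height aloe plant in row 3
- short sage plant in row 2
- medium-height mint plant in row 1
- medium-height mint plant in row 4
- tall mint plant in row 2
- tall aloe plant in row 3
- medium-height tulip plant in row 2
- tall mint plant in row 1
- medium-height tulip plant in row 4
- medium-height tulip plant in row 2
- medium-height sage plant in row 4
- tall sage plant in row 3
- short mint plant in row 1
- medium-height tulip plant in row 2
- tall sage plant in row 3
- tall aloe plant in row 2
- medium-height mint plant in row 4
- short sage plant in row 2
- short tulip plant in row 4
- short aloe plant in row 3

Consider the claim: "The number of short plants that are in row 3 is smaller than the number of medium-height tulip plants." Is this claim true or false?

|short plants in row 3| = 6.
|medium-height tulip plants| = 5.
The claim requires 6 < 5, which does not hold.

False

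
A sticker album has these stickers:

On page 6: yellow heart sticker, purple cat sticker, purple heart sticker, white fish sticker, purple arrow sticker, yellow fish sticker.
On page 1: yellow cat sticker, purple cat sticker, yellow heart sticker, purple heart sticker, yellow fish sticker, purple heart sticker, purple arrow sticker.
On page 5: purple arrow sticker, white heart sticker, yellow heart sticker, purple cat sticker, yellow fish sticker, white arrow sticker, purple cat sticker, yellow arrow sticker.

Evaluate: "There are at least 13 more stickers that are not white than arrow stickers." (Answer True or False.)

True

stickers that are not white: 18.
arrow stickers: 5.
The claim requires 18 − 5 = 13 ≥ 13, which holds.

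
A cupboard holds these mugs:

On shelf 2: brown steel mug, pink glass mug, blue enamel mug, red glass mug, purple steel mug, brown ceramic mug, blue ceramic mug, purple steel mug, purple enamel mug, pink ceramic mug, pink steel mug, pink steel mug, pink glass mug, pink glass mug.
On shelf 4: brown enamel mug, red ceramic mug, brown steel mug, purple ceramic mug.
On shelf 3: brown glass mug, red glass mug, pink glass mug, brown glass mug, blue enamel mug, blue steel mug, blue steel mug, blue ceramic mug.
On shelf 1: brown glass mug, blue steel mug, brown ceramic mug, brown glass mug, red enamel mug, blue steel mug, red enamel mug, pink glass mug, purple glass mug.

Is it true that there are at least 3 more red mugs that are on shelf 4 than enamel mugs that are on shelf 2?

There is 1 red mug on shelf 4.
There are 2 enamel mugs on shelf 2.
The claim requires 1 − 2 = -1 ≥ 3, which does not hold.

False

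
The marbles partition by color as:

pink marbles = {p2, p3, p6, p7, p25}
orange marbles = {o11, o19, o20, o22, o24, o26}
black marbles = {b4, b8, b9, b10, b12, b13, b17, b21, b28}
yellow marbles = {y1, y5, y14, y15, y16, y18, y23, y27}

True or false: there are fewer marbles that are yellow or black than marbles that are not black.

True

marbles that are yellow or black: 17.
marbles that are not black: 19.
The claim requires 17 < 19, which holds.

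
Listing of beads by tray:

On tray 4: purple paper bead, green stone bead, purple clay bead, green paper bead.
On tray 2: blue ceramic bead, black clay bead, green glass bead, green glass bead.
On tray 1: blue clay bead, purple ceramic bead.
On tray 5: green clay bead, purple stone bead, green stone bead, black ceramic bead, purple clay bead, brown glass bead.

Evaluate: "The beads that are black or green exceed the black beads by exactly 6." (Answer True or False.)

True

|beads that are black or green| = 8.
|black beads| = 2.
The claim requires 8 − 2 (= 6) to equal 6, which holds.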